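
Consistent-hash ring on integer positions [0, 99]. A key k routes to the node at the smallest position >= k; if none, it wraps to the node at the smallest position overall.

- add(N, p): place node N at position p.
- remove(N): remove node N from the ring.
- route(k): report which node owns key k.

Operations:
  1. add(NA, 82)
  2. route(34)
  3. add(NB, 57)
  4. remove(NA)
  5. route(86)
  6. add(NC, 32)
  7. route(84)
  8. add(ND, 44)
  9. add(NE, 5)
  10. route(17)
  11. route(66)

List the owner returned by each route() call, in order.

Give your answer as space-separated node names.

Op 1: add NA@82 -> ring=[82:NA]
Op 2: route key 34: smallest pos >= 34 is 82 -> NA
Op 3: add NB@57 -> ring=[57:NB,82:NA]
Op 4: remove NA -> ring=[57:NB]
Op 5: route key 86: none >= 86, wrap to smallest pos 57 -> NB
Op 6: add NC@32 -> ring=[32:NC,57:NB]
Op 7: route key 84: none >= 84, wrap to smallest pos 32 -> NC
Op 8: add ND@44 -> ring=[32:NC,44:ND,57:NB]
Op 9: add NE@5 -> ring=[5:NE,32:NC,44:ND,57:NB]
Op 10: route key 17: smallest pos >= 17 is 32 -> NC
Op 11: route key 66: none >= 66, wrap to smallest pos 5 -> NE

Answer: NA NB NC NC NE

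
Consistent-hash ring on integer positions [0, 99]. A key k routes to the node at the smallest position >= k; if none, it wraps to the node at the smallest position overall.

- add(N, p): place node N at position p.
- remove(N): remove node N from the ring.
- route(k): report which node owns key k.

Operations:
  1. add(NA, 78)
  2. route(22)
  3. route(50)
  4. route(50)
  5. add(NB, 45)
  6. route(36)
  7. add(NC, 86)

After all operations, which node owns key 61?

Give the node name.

Op 1: add NA@78 -> ring=[78:NA]
Op 2: route key 22: smallest pos >= 22 is 78 -> NA
Op 3: route key 50: smallest pos >= 50 is 78 -> NA
Op 4: route key 50: smallest pos >= 50 is 78 -> NA
Op 5: add NB@45 -> ring=[45:NB,78:NA]
Op 6: route key 36: smallest pos >= 36 is 45 -> NB
Op 7: add NC@86 -> ring=[45:NB,78:NA,86:NC]
Final route key 61: smallest pos >= 61 is 78 -> NA

Answer: NA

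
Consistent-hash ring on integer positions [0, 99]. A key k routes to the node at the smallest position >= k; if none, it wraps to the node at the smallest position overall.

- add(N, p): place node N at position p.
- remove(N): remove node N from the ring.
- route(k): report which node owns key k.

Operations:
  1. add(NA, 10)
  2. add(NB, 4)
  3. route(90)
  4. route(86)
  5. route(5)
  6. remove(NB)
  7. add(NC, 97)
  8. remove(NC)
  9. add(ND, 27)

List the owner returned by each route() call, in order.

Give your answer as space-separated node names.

Op 1: add NA@10 -> ring=[10:NA]
Op 2: add NB@4 -> ring=[4:NB,10:NA]
Op 3: route key 90: none >= 90, wrap to smallest pos 4 -> NB
Op 4: route key 86: none >= 86, wrap to smallest pos 4 -> NB
Op 5: route key 5: smallest pos >= 5 is 10 -> NA
Op 6: remove NB -> ring=[10:NA]
Op 7: add NC@97 -> ring=[10:NA,97:NC]
Op 8: remove NC -> ring=[10:NA]
Op 9: add ND@27 -> ring=[10:NA,27:ND]

Answer: NB NB NA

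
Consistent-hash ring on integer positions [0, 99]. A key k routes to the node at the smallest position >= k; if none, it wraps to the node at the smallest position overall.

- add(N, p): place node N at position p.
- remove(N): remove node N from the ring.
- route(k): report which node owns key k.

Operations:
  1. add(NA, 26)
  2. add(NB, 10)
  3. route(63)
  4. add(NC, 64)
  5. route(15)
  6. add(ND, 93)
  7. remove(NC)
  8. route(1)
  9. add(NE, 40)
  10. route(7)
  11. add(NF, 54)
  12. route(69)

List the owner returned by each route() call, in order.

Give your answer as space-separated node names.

Answer: NB NA NB NB ND

Derivation:
Op 1: add NA@26 -> ring=[26:NA]
Op 2: add NB@10 -> ring=[10:NB,26:NA]
Op 3: route key 63: none >= 63, wrap to smallest pos 10 -> NB
Op 4: add NC@64 -> ring=[10:NB,26:NA,64:NC]
Op 5: route key 15: smallest pos >= 15 is 26 -> NA
Op 6: add ND@93 -> ring=[10:NB,26:NA,64:NC,93:ND]
Op 7: remove NC -> ring=[10:NB,26:NA,93:ND]
Op 8: route key 1: smallest pos >= 1 is 10 -> NB
Op 9: add NE@40 -> ring=[10:NB,26:NA,40:NE,93:ND]
Op 10: route key 7: smallest pos >= 7 is 10 -> NB
Op 11: add NF@54 -> ring=[10:NB,26:NA,40:NE,54:NF,93:ND]
Op 12: route key 69: smallest pos >= 69 is 93 -> ND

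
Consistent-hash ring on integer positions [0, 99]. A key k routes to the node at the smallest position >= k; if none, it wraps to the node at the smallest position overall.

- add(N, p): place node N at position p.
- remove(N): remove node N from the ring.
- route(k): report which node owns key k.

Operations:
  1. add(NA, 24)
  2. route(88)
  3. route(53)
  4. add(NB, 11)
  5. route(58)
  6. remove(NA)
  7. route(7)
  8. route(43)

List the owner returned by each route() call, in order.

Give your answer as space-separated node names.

Answer: NA NA NB NB NB

Derivation:
Op 1: add NA@24 -> ring=[24:NA]
Op 2: route key 88: none >= 88, wrap to smallest pos 24 -> NA
Op 3: route key 53: none >= 53, wrap to smallest pos 24 -> NA
Op 4: add NB@11 -> ring=[11:NB,24:NA]
Op 5: route key 58: none >= 58, wrap to smallest pos 11 -> NB
Op 6: remove NA -> ring=[11:NB]
Op 7: route key 7: smallest pos >= 7 is 11 -> NB
Op 8: route key 43: none >= 43, wrap to smallest pos 11 -> NB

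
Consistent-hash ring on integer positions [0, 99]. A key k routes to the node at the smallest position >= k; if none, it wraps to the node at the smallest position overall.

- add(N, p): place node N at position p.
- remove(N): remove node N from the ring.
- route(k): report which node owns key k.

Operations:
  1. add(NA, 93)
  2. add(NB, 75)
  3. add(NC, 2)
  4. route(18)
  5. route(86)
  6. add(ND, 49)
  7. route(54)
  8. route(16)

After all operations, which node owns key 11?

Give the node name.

Answer: ND

Derivation:
Op 1: add NA@93 -> ring=[93:NA]
Op 2: add NB@75 -> ring=[75:NB,93:NA]
Op 3: add NC@2 -> ring=[2:NC,75:NB,93:NA]
Op 4: route key 18: smallest pos >= 18 is 75 -> NB
Op 5: route key 86: smallest pos >= 86 is 93 -> NA
Op 6: add ND@49 -> ring=[2:NC,49:ND,75:NB,93:NA]
Op 7: route key 54: smallest pos >= 54 is 75 -> NB
Op 8: route key 16: smallest pos >= 16 is 49 -> ND
Final route key 11: smallest pos >= 11 is 49 -> ND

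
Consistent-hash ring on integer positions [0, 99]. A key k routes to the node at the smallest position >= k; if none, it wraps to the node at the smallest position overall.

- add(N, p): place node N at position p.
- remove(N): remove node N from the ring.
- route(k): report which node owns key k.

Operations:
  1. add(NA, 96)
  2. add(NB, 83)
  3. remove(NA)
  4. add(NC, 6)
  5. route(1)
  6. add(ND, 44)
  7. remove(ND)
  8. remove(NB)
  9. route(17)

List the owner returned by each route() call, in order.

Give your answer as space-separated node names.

Answer: NC NC

Derivation:
Op 1: add NA@96 -> ring=[96:NA]
Op 2: add NB@83 -> ring=[83:NB,96:NA]
Op 3: remove NA -> ring=[83:NB]
Op 4: add NC@6 -> ring=[6:NC,83:NB]
Op 5: route key 1: smallest pos >= 1 is 6 -> NC
Op 6: add ND@44 -> ring=[6:NC,44:ND,83:NB]
Op 7: remove ND -> ring=[6:NC,83:NB]
Op 8: remove NB -> ring=[6:NC]
Op 9: route key 17: none >= 17, wrap to smallest pos 6 -> NC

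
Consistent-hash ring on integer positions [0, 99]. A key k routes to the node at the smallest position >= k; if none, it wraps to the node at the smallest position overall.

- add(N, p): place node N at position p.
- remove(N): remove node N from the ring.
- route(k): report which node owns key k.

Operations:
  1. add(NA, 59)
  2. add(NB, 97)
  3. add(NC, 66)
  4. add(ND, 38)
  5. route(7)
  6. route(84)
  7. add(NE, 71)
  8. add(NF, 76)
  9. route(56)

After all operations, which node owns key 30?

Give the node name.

Op 1: add NA@59 -> ring=[59:NA]
Op 2: add NB@97 -> ring=[59:NA,97:NB]
Op 3: add NC@66 -> ring=[59:NA,66:NC,97:NB]
Op 4: add ND@38 -> ring=[38:ND,59:NA,66:NC,97:NB]
Op 5: route key 7: smallest pos >= 7 is 38 -> ND
Op 6: route key 84: smallest pos >= 84 is 97 -> NB
Op 7: add NE@71 -> ring=[38:ND,59:NA,66:NC,71:NE,97:NB]
Op 8: add NF@76 -> ring=[38:ND,59:NA,66:NC,71:NE,76:NF,97:NB]
Op 9: route key 56: smallest pos >= 56 is 59 -> NA
Final route key 30: smallest pos >= 30 is 38 -> ND

Answer: ND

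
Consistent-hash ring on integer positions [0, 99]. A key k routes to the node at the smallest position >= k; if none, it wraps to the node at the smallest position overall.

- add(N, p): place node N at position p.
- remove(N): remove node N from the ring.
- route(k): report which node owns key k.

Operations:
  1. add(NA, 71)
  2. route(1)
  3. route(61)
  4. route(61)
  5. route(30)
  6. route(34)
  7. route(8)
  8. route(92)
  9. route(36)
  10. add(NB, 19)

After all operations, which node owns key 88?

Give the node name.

Answer: NB

Derivation:
Op 1: add NA@71 -> ring=[71:NA]
Op 2: route key 1: smallest pos >= 1 is 71 -> NA
Op 3: route key 61: smallest pos >= 61 is 71 -> NA
Op 4: route key 61: smallest pos >= 61 is 71 -> NA
Op 5: route key 30: smallest pos >= 30 is 71 -> NA
Op 6: route key 34: smallest pos >= 34 is 71 -> NA
Op 7: route key 8: smallest pos >= 8 is 71 -> NA
Op 8: route key 92: none >= 92, wrap to smallest pos 71 -> NA
Op 9: route key 36: smallest pos >= 36 is 71 -> NA
Op 10: add NB@19 -> ring=[19:NB,71:NA]
Final route key 88: none >= 88, wrap to smallest pos 19 -> NB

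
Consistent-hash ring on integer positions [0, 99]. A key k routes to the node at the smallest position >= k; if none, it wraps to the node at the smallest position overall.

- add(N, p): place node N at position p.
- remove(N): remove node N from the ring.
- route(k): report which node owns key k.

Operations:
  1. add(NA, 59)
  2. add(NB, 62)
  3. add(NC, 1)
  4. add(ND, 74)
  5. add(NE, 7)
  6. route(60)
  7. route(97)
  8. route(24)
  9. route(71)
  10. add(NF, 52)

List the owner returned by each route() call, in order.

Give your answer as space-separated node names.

Answer: NB NC NA ND

Derivation:
Op 1: add NA@59 -> ring=[59:NA]
Op 2: add NB@62 -> ring=[59:NA,62:NB]
Op 3: add NC@1 -> ring=[1:NC,59:NA,62:NB]
Op 4: add ND@74 -> ring=[1:NC,59:NA,62:NB,74:ND]
Op 5: add NE@7 -> ring=[1:NC,7:NE,59:NA,62:NB,74:ND]
Op 6: route key 60: smallest pos >= 60 is 62 -> NB
Op 7: route key 97: none >= 97, wrap to smallest pos 1 -> NC
Op 8: route key 24: smallest pos >= 24 is 59 -> NA
Op 9: route key 71: smallest pos >= 71 is 74 -> ND
Op 10: add NF@52 -> ring=[1:NC,7:NE,52:NF,59:NA,62:NB,74:ND]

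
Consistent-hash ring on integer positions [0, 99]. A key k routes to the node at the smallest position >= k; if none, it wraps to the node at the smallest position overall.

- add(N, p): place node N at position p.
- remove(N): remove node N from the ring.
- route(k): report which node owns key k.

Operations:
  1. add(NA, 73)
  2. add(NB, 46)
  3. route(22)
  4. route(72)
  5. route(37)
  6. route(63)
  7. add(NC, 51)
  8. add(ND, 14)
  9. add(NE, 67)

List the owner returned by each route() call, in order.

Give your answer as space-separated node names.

Answer: NB NA NB NA

Derivation:
Op 1: add NA@73 -> ring=[73:NA]
Op 2: add NB@46 -> ring=[46:NB,73:NA]
Op 3: route key 22: smallest pos >= 22 is 46 -> NB
Op 4: route key 72: smallest pos >= 72 is 73 -> NA
Op 5: route key 37: smallest pos >= 37 is 46 -> NB
Op 6: route key 63: smallest pos >= 63 is 73 -> NA
Op 7: add NC@51 -> ring=[46:NB,51:NC,73:NA]
Op 8: add ND@14 -> ring=[14:ND,46:NB,51:NC,73:NA]
Op 9: add NE@67 -> ring=[14:ND,46:NB,51:NC,67:NE,73:NA]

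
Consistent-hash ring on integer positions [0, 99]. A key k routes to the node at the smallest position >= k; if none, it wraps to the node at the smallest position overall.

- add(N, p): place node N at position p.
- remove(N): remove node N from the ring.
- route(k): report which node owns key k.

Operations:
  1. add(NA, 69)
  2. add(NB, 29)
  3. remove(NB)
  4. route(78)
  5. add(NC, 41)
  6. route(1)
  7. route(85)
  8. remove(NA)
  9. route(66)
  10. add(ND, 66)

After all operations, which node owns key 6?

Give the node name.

Op 1: add NA@69 -> ring=[69:NA]
Op 2: add NB@29 -> ring=[29:NB,69:NA]
Op 3: remove NB -> ring=[69:NA]
Op 4: route key 78: none >= 78, wrap to smallest pos 69 -> NA
Op 5: add NC@41 -> ring=[41:NC,69:NA]
Op 6: route key 1: smallest pos >= 1 is 41 -> NC
Op 7: route key 85: none >= 85, wrap to smallest pos 41 -> NC
Op 8: remove NA -> ring=[41:NC]
Op 9: route key 66: none >= 66, wrap to smallest pos 41 -> NC
Op 10: add ND@66 -> ring=[41:NC,66:ND]
Final route key 6: smallest pos >= 6 is 41 -> NC

Answer: NC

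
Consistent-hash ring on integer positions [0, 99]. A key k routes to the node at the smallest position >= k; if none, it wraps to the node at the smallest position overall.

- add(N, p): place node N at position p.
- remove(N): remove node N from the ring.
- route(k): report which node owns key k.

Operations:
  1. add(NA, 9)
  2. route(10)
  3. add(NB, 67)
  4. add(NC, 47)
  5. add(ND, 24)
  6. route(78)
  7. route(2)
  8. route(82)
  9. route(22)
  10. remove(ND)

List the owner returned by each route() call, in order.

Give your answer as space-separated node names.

Answer: NA NA NA NA ND

Derivation:
Op 1: add NA@9 -> ring=[9:NA]
Op 2: route key 10: none >= 10, wrap to smallest pos 9 -> NA
Op 3: add NB@67 -> ring=[9:NA,67:NB]
Op 4: add NC@47 -> ring=[9:NA,47:NC,67:NB]
Op 5: add ND@24 -> ring=[9:NA,24:ND,47:NC,67:NB]
Op 6: route key 78: none >= 78, wrap to smallest pos 9 -> NA
Op 7: route key 2: smallest pos >= 2 is 9 -> NA
Op 8: route key 82: none >= 82, wrap to smallest pos 9 -> NA
Op 9: route key 22: smallest pos >= 22 is 24 -> ND
Op 10: remove ND -> ring=[9:NA,47:NC,67:NB]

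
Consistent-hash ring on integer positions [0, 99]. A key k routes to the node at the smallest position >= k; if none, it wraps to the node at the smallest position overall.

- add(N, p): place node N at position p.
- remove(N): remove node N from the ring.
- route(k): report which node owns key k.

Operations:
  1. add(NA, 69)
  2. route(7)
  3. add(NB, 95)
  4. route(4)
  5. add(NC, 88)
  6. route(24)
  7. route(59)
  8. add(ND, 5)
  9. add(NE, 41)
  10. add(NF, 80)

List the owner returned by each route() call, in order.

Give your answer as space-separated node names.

Answer: NA NA NA NA

Derivation:
Op 1: add NA@69 -> ring=[69:NA]
Op 2: route key 7: smallest pos >= 7 is 69 -> NA
Op 3: add NB@95 -> ring=[69:NA,95:NB]
Op 4: route key 4: smallest pos >= 4 is 69 -> NA
Op 5: add NC@88 -> ring=[69:NA,88:NC,95:NB]
Op 6: route key 24: smallest pos >= 24 is 69 -> NA
Op 7: route key 59: smallest pos >= 59 is 69 -> NA
Op 8: add ND@5 -> ring=[5:ND,69:NA,88:NC,95:NB]
Op 9: add NE@41 -> ring=[5:ND,41:NE,69:NA,88:NC,95:NB]
Op 10: add NF@80 -> ring=[5:ND,41:NE,69:NA,80:NF,88:NC,95:NB]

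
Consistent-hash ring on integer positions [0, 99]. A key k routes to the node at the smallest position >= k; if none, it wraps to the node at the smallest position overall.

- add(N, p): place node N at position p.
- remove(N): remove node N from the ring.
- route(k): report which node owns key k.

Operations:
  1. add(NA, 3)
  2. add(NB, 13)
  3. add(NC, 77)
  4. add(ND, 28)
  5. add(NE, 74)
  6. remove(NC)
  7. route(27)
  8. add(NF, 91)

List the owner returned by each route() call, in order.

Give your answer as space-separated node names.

Answer: ND

Derivation:
Op 1: add NA@3 -> ring=[3:NA]
Op 2: add NB@13 -> ring=[3:NA,13:NB]
Op 3: add NC@77 -> ring=[3:NA,13:NB,77:NC]
Op 4: add ND@28 -> ring=[3:NA,13:NB,28:ND,77:NC]
Op 5: add NE@74 -> ring=[3:NA,13:NB,28:ND,74:NE,77:NC]
Op 6: remove NC -> ring=[3:NA,13:NB,28:ND,74:NE]
Op 7: route key 27: smallest pos >= 27 is 28 -> ND
Op 8: add NF@91 -> ring=[3:NA,13:NB,28:ND,74:NE,91:NF]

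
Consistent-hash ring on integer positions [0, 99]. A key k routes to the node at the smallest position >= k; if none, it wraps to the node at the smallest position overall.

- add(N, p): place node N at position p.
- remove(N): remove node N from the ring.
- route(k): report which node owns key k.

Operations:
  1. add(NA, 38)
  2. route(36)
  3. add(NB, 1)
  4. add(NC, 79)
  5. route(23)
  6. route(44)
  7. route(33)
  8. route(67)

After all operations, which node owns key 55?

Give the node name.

Answer: NC

Derivation:
Op 1: add NA@38 -> ring=[38:NA]
Op 2: route key 36: smallest pos >= 36 is 38 -> NA
Op 3: add NB@1 -> ring=[1:NB,38:NA]
Op 4: add NC@79 -> ring=[1:NB,38:NA,79:NC]
Op 5: route key 23: smallest pos >= 23 is 38 -> NA
Op 6: route key 44: smallest pos >= 44 is 79 -> NC
Op 7: route key 33: smallest pos >= 33 is 38 -> NA
Op 8: route key 67: smallest pos >= 67 is 79 -> NC
Final route key 55: smallest pos >= 55 is 79 -> NC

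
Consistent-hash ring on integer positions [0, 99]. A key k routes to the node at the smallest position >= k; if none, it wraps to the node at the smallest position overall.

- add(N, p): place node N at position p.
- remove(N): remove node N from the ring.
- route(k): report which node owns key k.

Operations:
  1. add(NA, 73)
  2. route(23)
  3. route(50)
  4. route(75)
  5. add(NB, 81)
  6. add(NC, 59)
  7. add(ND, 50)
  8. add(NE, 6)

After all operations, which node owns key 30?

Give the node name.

Answer: ND

Derivation:
Op 1: add NA@73 -> ring=[73:NA]
Op 2: route key 23: smallest pos >= 23 is 73 -> NA
Op 3: route key 50: smallest pos >= 50 is 73 -> NA
Op 4: route key 75: none >= 75, wrap to smallest pos 73 -> NA
Op 5: add NB@81 -> ring=[73:NA,81:NB]
Op 6: add NC@59 -> ring=[59:NC,73:NA,81:NB]
Op 7: add ND@50 -> ring=[50:ND,59:NC,73:NA,81:NB]
Op 8: add NE@6 -> ring=[6:NE,50:ND,59:NC,73:NA,81:NB]
Final route key 30: smallest pos >= 30 is 50 -> ND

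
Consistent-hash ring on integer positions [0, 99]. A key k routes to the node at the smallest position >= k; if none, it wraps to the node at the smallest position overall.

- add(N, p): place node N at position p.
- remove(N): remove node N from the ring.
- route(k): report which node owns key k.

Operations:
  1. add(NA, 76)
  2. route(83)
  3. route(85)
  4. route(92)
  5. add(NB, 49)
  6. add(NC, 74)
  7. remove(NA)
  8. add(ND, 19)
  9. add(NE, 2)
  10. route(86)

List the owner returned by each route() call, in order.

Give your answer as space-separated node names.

Answer: NA NA NA NE

Derivation:
Op 1: add NA@76 -> ring=[76:NA]
Op 2: route key 83: none >= 83, wrap to smallest pos 76 -> NA
Op 3: route key 85: none >= 85, wrap to smallest pos 76 -> NA
Op 4: route key 92: none >= 92, wrap to smallest pos 76 -> NA
Op 5: add NB@49 -> ring=[49:NB,76:NA]
Op 6: add NC@74 -> ring=[49:NB,74:NC,76:NA]
Op 7: remove NA -> ring=[49:NB,74:NC]
Op 8: add ND@19 -> ring=[19:ND,49:NB,74:NC]
Op 9: add NE@2 -> ring=[2:NE,19:ND,49:NB,74:NC]
Op 10: route key 86: none >= 86, wrap to smallest pos 2 -> NE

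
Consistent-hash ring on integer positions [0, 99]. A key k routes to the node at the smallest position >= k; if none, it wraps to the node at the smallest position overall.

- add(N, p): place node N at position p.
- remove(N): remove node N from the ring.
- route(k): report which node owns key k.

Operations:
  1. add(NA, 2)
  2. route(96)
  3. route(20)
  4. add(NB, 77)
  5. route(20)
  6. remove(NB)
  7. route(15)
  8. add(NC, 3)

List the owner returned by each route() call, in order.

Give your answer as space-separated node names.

Answer: NA NA NB NA

Derivation:
Op 1: add NA@2 -> ring=[2:NA]
Op 2: route key 96: none >= 96, wrap to smallest pos 2 -> NA
Op 3: route key 20: none >= 20, wrap to smallest pos 2 -> NA
Op 4: add NB@77 -> ring=[2:NA,77:NB]
Op 5: route key 20: smallest pos >= 20 is 77 -> NB
Op 6: remove NB -> ring=[2:NA]
Op 7: route key 15: none >= 15, wrap to smallest pos 2 -> NA
Op 8: add NC@3 -> ring=[2:NA,3:NC]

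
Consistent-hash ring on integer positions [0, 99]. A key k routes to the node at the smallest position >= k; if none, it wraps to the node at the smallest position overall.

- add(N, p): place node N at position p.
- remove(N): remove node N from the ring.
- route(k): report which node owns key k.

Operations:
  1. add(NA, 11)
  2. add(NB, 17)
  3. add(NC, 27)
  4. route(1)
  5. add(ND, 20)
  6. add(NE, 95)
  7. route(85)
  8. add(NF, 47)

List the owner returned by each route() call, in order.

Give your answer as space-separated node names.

Answer: NA NE

Derivation:
Op 1: add NA@11 -> ring=[11:NA]
Op 2: add NB@17 -> ring=[11:NA,17:NB]
Op 3: add NC@27 -> ring=[11:NA,17:NB,27:NC]
Op 4: route key 1: smallest pos >= 1 is 11 -> NA
Op 5: add ND@20 -> ring=[11:NA,17:NB,20:ND,27:NC]
Op 6: add NE@95 -> ring=[11:NA,17:NB,20:ND,27:NC,95:NE]
Op 7: route key 85: smallest pos >= 85 is 95 -> NE
Op 8: add NF@47 -> ring=[11:NA,17:NB,20:ND,27:NC,47:NF,95:NE]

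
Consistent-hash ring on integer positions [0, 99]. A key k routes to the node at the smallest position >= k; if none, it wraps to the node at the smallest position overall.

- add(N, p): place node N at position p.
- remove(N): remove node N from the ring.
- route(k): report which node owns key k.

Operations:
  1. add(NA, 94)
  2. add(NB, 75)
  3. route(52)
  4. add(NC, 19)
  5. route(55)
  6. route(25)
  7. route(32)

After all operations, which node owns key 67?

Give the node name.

Op 1: add NA@94 -> ring=[94:NA]
Op 2: add NB@75 -> ring=[75:NB,94:NA]
Op 3: route key 52: smallest pos >= 52 is 75 -> NB
Op 4: add NC@19 -> ring=[19:NC,75:NB,94:NA]
Op 5: route key 55: smallest pos >= 55 is 75 -> NB
Op 6: route key 25: smallest pos >= 25 is 75 -> NB
Op 7: route key 32: smallest pos >= 32 is 75 -> NB
Final route key 67: smallest pos >= 67 is 75 -> NB

Answer: NB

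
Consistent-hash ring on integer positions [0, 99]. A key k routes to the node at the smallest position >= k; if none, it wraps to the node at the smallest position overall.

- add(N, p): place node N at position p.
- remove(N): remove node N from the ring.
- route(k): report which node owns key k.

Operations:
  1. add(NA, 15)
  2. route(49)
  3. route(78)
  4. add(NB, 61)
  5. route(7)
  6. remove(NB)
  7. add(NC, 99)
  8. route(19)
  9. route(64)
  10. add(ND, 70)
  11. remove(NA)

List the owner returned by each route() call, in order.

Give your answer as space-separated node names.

Op 1: add NA@15 -> ring=[15:NA]
Op 2: route key 49: none >= 49, wrap to smallest pos 15 -> NA
Op 3: route key 78: none >= 78, wrap to smallest pos 15 -> NA
Op 4: add NB@61 -> ring=[15:NA,61:NB]
Op 5: route key 7: smallest pos >= 7 is 15 -> NA
Op 6: remove NB -> ring=[15:NA]
Op 7: add NC@99 -> ring=[15:NA,99:NC]
Op 8: route key 19: smallest pos >= 19 is 99 -> NC
Op 9: route key 64: smallest pos >= 64 is 99 -> NC
Op 10: add ND@70 -> ring=[15:NA,70:ND,99:NC]
Op 11: remove NA -> ring=[70:ND,99:NC]

Answer: NA NA NA NC NC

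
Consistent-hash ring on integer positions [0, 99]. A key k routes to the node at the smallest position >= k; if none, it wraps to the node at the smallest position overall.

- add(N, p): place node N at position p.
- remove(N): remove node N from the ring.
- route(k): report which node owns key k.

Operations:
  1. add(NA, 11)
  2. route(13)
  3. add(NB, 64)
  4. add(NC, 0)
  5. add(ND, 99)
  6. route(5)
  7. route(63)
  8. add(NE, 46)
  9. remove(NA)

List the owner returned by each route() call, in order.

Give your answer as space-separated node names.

Answer: NA NA NB

Derivation:
Op 1: add NA@11 -> ring=[11:NA]
Op 2: route key 13: none >= 13, wrap to smallest pos 11 -> NA
Op 3: add NB@64 -> ring=[11:NA,64:NB]
Op 4: add NC@0 -> ring=[0:NC,11:NA,64:NB]
Op 5: add ND@99 -> ring=[0:NC,11:NA,64:NB,99:ND]
Op 6: route key 5: smallest pos >= 5 is 11 -> NA
Op 7: route key 63: smallest pos >= 63 is 64 -> NB
Op 8: add NE@46 -> ring=[0:NC,11:NA,46:NE,64:NB,99:ND]
Op 9: remove NA -> ring=[0:NC,46:NE,64:NB,99:ND]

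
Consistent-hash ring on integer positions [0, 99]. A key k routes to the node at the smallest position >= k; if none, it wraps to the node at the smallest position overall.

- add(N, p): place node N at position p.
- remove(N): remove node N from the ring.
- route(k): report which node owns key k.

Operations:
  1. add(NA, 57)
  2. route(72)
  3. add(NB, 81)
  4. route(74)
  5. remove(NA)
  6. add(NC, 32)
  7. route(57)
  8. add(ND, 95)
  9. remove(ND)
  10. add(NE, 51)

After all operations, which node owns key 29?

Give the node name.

Op 1: add NA@57 -> ring=[57:NA]
Op 2: route key 72: none >= 72, wrap to smallest pos 57 -> NA
Op 3: add NB@81 -> ring=[57:NA,81:NB]
Op 4: route key 74: smallest pos >= 74 is 81 -> NB
Op 5: remove NA -> ring=[81:NB]
Op 6: add NC@32 -> ring=[32:NC,81:NB]
Op 7: route key 57: smallest pos >= 57 is 81 -> NB
Op 8: add ND@95 -> ring=[32:NC,81:NB,95:ND]
Op 9: remove ND -> ring=[32:NC,81:NB]
Op 10: add NE@51 -> ring=[32:NC,51:NE,81:NB]
Final route key 29: smallest pos >= 29 is 32 -> NC

Answer: NC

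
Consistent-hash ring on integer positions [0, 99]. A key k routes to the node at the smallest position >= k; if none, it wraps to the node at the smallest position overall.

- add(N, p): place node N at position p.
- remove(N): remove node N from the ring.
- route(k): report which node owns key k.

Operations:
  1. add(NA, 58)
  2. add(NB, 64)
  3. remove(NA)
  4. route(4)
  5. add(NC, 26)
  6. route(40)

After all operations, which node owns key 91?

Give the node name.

Op 1: add NA@58 -> ring=[58:NA]
Op 2: add NB@64 -> ring=[58:NA,64:NB]
Op 3: remove NA -> ring=[64:NB]
Op 4: route key 4: smallest pos >= 4 is 64 -> NB
Op 5: add NC@26 -> ring=[26:NC,64:NB]
Op 6: route key 40: smallest pos >= 40 is 64 -> NB
Final route key 91: none >= 91, wrap to smallest pos 26 -> NC

Answer: NC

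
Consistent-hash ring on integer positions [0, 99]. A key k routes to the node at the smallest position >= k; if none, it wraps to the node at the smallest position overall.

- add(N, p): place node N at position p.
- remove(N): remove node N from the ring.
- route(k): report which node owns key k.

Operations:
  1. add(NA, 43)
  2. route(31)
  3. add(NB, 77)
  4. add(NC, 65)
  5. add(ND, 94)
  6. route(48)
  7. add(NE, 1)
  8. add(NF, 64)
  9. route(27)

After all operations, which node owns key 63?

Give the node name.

Op 1: add NA@43 -> ring=[43:NA]
Op 2: route key 31: smallest pos >= 31 is 43 -> NA
Op 3: add NB@77 -> ring=[43:NA,77:NB]
Op 4: add NC@65 -> ring=[43:NA,65:NC,77:NB]
Op 5: add ND@94 -> ring=[43:NA,65:NC,77:NB,94:ND]
Op 6: route key 48: smallest pos >= 48 is 65 -> NC
Op 7: add NE@1 -> ring=[1:NE,43:NA,65:NC,77:NB,94:ND]
Op 8: add NF@64 -> ring=[1:NE,43:NA,64:NF,65:NC,77:NB,94:ND]
Op 9: route key 27: smallest pos >= 27 is 43 -> NA
Final route key 63: smallest pos >= 63 is 64 -> NF

Answer: NF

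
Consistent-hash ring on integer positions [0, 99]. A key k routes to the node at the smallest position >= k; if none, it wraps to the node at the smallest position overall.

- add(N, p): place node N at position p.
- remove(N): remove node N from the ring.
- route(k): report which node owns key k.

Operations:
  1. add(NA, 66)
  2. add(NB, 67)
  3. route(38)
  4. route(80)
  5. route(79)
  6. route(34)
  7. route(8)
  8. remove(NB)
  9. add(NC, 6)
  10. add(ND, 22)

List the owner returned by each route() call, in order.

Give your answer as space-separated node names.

Op 1: add NA@66 -> ring=[66:NA]
Op 2: add NB@67 -> ring=[66:NA,67:NB]
Op 3: route key 38: smallest pos >= 38 is 66 -> NA
Op 4: route key 80: none >= 80, wrap to smallest pos 66 -> NA
Op 5: route key 79: none >= 79, wrap to smallest pos 66 -> NA
Op 6: route key 34: smallest pos >= 34 is 66 -> NA
Op 7: route key 8: smallest pos >= 8 is 66 -> NA
Op 8: remove NB -> ring=[66:NA]
Op 9: add NC@6 -> ring=[6:NC,66:NA]
Op 10: add ND@22 -> ring=[6:NC,22:ND,66:NA]

Answer: NA NA NA NA NA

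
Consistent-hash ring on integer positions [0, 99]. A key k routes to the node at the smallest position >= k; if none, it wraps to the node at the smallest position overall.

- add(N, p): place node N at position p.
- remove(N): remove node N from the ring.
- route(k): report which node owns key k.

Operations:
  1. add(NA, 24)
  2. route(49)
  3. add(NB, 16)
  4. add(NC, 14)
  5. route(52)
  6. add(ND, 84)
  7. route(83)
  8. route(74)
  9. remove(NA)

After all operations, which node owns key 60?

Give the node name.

Answer: ND

Derivation:
Op 1: add NA@24 -> ring=[24:NA]
Op 2: route key 49: none >= 49, wrap to smallest pos 24 -> NA
Op 3: add NB@16 -> ring=[16:NB,24:NA]
Op 4: add NC@14 -> ring=[14:NC,16:NB,24:NA]
Op 5: route key 52: none >= 52, wrap to smallest pos 14 -> NC
Op 6: add ND@84 -> ring=[14:NC,16:NB,24:NA,84:ND]
Op 7: route key 83: smallest pos >= 83 is 84 -> ND
Op 8: route key 74: smallest pos >= 74 is 84 -> ND
Op 9: remove NA -> ring=[14:NC,16:NB,84:ND]
Final route key 60: smallest pos >= 60 is 84 -> ND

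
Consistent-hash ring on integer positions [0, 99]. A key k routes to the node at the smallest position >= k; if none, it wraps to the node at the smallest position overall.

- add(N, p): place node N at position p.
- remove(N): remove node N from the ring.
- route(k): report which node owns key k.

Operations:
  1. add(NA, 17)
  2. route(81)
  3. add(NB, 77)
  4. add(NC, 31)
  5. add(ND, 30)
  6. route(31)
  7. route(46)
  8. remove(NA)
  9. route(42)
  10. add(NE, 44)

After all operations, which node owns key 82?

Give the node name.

Op 1: add NA@17 -> ring=[17:NA]
Op 2: route key 81: none >= 81, wrap to smallest pos 17 -> NA
Op 3: add NB@77 -> ring=[17:NA,77:NB]
Op 4: add NC@31 -> ring=[17:NA,31:NC,77:NB]
Op 5: add ND@30 -> ring=[17:NA,30:ND,31:NC,77:NB]
Op 6: route key 31: smallest pos >= 31 is 31 -> NC
Op 7: route key 46: smallest pos >= 46 is 77 -> NB
Op 8: remove NA -> ring=[30:ND,31:NC,77:NB]
Op 9: route key 42: smallest pos >= 42 is 77 -> NB
Op 10: add NE@44 -> ring=[30:ND,31:NC,44:NE,77:NB]
Final route key 82: none >= 82, wrap to smallest pos 30 -> ND

Answer: ND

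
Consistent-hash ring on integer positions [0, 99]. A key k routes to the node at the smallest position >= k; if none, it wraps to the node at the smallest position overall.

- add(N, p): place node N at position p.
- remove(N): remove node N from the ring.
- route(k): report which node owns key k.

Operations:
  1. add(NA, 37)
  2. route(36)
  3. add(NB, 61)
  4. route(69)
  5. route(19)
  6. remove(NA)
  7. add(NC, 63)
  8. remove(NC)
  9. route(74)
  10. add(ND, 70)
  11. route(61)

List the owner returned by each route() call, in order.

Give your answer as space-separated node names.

Op 1: add NA@37 -> ring=[37:NA]
Op 2: route key 36: smallest pos >= 36 is 37 -> NA
Op 3: add NB@61 -> ring=[37:NA,61:NB]
Op 4: route key 69: none >= 69, wrap to smallest pos 37 -> NA
Op 5: route key 19: smallest pos >= 19 is 37 -> NA
Op 6: remove NA -> ring=[61:NB]
Op 7: add NC@63 -> ring=[61:NB,63:NC]
Op 8: remove NC -> ring=[61:NB]
Op 9: route key 74: none >= 74, wrap to smallest pos 61 -> NB
Op 10: add ND@70 -> ring=[61:NB,70:ND]
Op 11: route key 61: smallest pos >= 61 is 61 -> NB

Answer: NA NA NA NB NB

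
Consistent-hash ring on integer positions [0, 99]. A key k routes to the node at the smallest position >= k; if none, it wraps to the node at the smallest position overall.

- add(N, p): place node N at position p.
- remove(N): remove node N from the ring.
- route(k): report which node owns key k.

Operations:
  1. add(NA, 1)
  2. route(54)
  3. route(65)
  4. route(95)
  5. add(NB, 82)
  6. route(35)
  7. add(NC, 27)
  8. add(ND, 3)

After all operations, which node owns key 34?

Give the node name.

Op 1: add NA@1 -> ring=[1:NA]
Op 2: route key 54: none >= 54, wrap to smallest pos 1 -> NA
Op 3: route key 65: none >= 65, wrap to smallest pos 1 -> NA
Op 4: route key 95: none >= 95, wrap to smallest pos 1 -> NA
Op 5: add NB@82 -> ring=[1:NA,82:NB]
Op 6: route key 35: smallest pos >= 35 is 82 -> NB
Op 7: add NC@27 -> ring=[1:NA,27:NC,82:NB]
Op 8: add ND@3 -> ring=[1:NA,3:ND,27:NC,82:NB]
Final route key 34: smallest pos >= 34 is 82 -> NB

Answer: NB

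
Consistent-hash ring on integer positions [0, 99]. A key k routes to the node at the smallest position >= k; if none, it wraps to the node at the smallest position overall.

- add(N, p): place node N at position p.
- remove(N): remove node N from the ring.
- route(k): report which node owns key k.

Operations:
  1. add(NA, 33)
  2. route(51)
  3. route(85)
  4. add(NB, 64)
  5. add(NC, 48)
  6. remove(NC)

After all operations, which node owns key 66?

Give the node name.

Answer: NA

Derivation:
Op 1: add NA@33 -> ring=[33:NA]
Op 2: route key 51: none >= 51, wrap to smallest pos 33 -> NA
Op 3: route key 85: none >= 85, wrap to smallest pos 33 -> NA
Op 4: add NB@64 -> ring=[33:NA,64:NB]
Op 5: add NC@48 -> ring=[33:NA,48:NC,64:NB]
Op 6: remove NC -> ring=[33:NA,64:NB]
Final route key 66: none >= 66, wrap to smallest pos 33 -> NA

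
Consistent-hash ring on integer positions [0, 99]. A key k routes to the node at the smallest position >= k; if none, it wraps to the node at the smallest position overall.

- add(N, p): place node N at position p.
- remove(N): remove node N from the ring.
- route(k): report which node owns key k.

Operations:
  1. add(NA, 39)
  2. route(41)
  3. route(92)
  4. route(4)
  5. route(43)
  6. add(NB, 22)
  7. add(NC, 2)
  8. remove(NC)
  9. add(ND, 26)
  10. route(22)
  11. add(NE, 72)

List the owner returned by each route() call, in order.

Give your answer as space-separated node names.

Answer: NA NA NA NA NB

Derivation:
Op 1: add NA@39 -> ring=[39:NA]
Op 2: route key 41: none >= 41, wrap to smallest pos 39 -> NA
Op 3: route key 92: none >= 92, wrap to smallest pos 39 -> NA
Op 4: route key 4: smallest pos >= 4 is 39 -> NA
Op 5: route key 43: none >= 43, wrap to smallest pos 39 -> NA
Op 6: add NB@22 -> ring=[22:NB,39:NA]
Op 7: add NC@2 -> ring=[2:NC,22:NB,39:NA]
Op 8: remove NC -> ring=[22:NB,39:NA]
Op 9: add ND@26 -> ring=[22:NB,26:ND,39:NA]
Op 10: route key 22: smallest pos >= 22 is 22 -> NB
Op 11: add NE@72 -> ring=[22:NB,26:ND,39:NA,72:NE]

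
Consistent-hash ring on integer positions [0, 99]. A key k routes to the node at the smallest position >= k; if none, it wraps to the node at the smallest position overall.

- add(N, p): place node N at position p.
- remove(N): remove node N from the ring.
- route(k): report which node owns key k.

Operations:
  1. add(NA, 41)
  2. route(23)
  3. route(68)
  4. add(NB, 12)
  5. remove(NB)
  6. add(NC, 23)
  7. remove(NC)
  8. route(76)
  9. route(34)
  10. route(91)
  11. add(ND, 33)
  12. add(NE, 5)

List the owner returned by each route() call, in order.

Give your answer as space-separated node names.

Op 1: add NA@41 -> ring=[41:NA]
Op 2: route key 23: smallest pos >= 23 is 41 -> NA
Op 3: route key 68: none >= 68, wrap to smallest pos 41 -> NA
Op 4: add NB@12 -> ring=[12:NB,41:NA]
Op 5: remove NB -> ring=[41:NA]
Op 6: add NC@23 -> ring=[23:NC,41:NA]
Op 7: remove NC -> ring=[41:NA]
Op 8: route key 76: none >= 76, wrap to smallest pos 41 -> NA
Op 9: route key 34: smallest pos >= 34 is 41 -> NA
Op 10: route key 91: none >= 91, wrap to smallest pos 41 -> NA
Op 11: add ND@33 -> ring=[33:ND,41:NA]
Op 12: add NE@5 -> ring=[5:NE,33:ND,41:NA]

Answer: NA NA NA NA NA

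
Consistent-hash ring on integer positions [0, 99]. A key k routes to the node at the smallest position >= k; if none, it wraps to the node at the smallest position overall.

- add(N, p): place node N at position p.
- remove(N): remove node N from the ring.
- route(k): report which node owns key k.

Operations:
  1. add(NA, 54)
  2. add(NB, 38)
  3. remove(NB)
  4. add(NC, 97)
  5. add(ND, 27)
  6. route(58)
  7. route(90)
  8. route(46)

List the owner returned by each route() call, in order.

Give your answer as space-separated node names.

Answer: NC NC NA

Derivation:
Op 1: add NA@54 -> ring=[54:NA]
Op 2: add NB@38 -> ring=[38:NB,54:NA]
Op 3: remove NB -> ring=[54:NA]
Op 4: add NC@97 -> ring=[54:NA,97:NC]
Op 5: add ND@27 -> ring=[27:ND,54:NA,97:NC]
Op 6: route key 58: smallest pos >= 58 is 97 -> NC
Op 7: route key 90: smallest pos >= 90 is 97 -> NC
Op 8: route key 46: smallest pos >= 46 is 54 -> NA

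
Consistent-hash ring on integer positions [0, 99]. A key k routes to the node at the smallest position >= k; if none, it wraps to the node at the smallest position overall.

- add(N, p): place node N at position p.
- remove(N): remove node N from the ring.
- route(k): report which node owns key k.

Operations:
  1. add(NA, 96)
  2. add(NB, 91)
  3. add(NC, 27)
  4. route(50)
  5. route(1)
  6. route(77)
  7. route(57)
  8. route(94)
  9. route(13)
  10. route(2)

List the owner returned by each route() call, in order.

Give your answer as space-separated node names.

Op 1: add NA@96 -> ring=[96:NA]
Op 2: add NB@91 -> ring=[91:NB,96:NA]
Op 3: add NC@27 -> ring=[27:NC,91:NB,96:NA]
Op 4: route key 50: smallest pos >= 50 is 91 -> NB
Op 5: route key 1: smallest pos >= 1 is 27 -> NC
Op 6: route key 77: smallest pos >= 77 is 91 -> NB
Op 7: route key 57: smallest pos >= 57 is 91 -> NB
Op 8: route key 94: smallest pos >= 94 is 96 -> NA
Op 9: route key 13: smallest pos >= 13 is 27 -> NC
Op 10: route key 2: smallest pos >= 2 is 27 -> NC

Answer: NB NC NB NB NA NC NC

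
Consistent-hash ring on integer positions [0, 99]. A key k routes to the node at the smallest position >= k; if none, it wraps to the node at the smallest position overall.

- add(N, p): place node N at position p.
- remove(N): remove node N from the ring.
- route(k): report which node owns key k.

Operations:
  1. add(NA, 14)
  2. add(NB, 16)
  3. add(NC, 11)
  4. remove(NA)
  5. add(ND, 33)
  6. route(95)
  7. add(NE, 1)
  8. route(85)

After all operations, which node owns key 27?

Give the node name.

Op 1: add NA@14 -> ring=[14:NA]
Op 2: add NB@16 -> ring=[14:NA,16:NB]
Op 3: add NC@11 -> ring=[11:NC,14:NA,16:NB]
Op 4: remove NA -> ring=[11:NC,16:NB]
Op 5: add ND@33 -> ring=[11:NC,16:NB,33:ND]
Op 6: route key 95: none >= 95, wrap to smallest pos 11 -> NC
Op 7: add NE@1 -> ring=[1:NE,11:NC,16:NB,33:ND]
Op 8: route key 85: none >= 85, wrap to smallest pos 1 -> NE
Final route key 27: smallest pos >= 27 is 33 -> ND

Answer: ND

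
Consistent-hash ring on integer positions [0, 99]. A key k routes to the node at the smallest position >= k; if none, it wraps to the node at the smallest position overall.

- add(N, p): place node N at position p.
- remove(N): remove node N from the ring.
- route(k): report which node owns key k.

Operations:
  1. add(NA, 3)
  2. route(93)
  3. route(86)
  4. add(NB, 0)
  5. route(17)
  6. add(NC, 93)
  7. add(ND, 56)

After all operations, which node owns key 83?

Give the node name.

Op 1: add NA@3 -> ring=[3:NA]
Op 2: route key 93: none >= 93, wrap to smallest pos 3 -> NA
Op 3: route key 86: none >= 86, wrap to smallest pos 3 -> NA
Op 4: add NB@0 -> ring=[0:NB,3:NA]
Op 5: route key 17: none >= 17, wrap to smallest pos 0 -> NB
Op 6: add NC@93 -> ring=[0:NB,3:NA,93:NC]
Op 7: add ND@56 -> ring=[0:NB,3:NA,56:ND,93:NC]
Final route key 83: smallest pos >= 83 is 93 -> NC

Answer: NC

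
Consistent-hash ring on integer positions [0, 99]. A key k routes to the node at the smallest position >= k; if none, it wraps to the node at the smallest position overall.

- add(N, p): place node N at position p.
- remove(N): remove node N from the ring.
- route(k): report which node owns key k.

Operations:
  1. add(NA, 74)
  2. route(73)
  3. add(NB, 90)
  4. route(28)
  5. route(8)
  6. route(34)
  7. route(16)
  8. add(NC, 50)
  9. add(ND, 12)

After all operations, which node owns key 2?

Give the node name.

Answer: ND

Derivation:
Op 1: add NA@74 -> ring=[74:NA]
Op 2: route key 73: smallest pos >= 73 is 74 -> NA
Op 3: add NB@90 -> ring=[74:NA,90:NB]
Op 4: route key 28: smallest pos >= 28 is 74 -> NA
Op 5: route key 8: smallest pos >= 8 is 74 -> NA
Op 6: route key 34: smallest pos >= 34 is 74 -> NA
Op 7: route key 16: smallest pos >= 16 is 74 -> NA
Op 8: add NC@50 -> ring=[50:NC,74:NA,90:NB]
Op 9: add ND@12 -> ring=[12:ND,50:NC,74:NA,90:NB]
Final route key 2: smallest pos >= 2 is 12 -> ND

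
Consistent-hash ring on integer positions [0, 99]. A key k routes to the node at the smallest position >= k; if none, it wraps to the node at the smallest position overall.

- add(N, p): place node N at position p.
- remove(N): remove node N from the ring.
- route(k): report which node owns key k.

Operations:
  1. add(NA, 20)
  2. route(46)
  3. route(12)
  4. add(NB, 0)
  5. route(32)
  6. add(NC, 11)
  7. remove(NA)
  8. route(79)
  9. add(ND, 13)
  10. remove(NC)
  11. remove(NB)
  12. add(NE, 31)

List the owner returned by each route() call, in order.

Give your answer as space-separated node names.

Answer: NA NA NB NB

Derivation:
Op 1: add NA@20 -> ring=[20:NA]
Op 2: route key 46: none >= 46, wrap to smallest pos 20 -> NA
Op 3: route key 12: smallest pos >= 12 is 20 -> NA
Op 4: add NB@0 -> ring=[0:NB,20:NA]
Op 5: route key 32: none >= 32, wrap to smallest pos 0 -> NB
Op 6: add NC@11 -> ring=[0:NB,11:NC,20:NA]
Op 7: remove NA -> ring=[0:NB,11:NC]
Op 8: route key 79: none >= 79, wrap to smallest pos 0 -> NB
Op 9: add ND@13 -> ring=[0:NB,11:NC,13:ND]
Op 10: remove NC -> ring=[0:NB,13:ND]
Op 11: remove NB -> ring=[13:ND]
Op 12: add NE@31 -> ring=[13:ND,31:NE]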